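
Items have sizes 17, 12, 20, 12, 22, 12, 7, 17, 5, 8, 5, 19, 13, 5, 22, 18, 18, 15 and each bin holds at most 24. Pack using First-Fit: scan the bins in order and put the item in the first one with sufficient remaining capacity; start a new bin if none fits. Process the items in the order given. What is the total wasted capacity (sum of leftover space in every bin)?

41

17 → bin 1 (remaining 7)
12 → bin 2 (remaining 12)
20 → bin 3 (remaining 4)
12 → bin 2 (remaining 0)
22 → bin 4 (remaining 2)
12 → bin 5 (remaining 12)
7 → bin 1 (remaining 0)
17 → bin 6 (remaining 7)
5 → bin 5 (remaining 7)
8 → bin 7 (remaining 16)
5 → bin 5 (remaining 2)
19 → bin 8 (remaining 5)
13 → bin 7 (remaining 3)
5 → bin 6 (remaining 2)
22 → bin 9 (remaining 2)
18 → bin 10 (remaining 6)
18 → bin 11 (remaining 6)
15 → bin 12 (remaining 9)
12 bins × 24 = 288; used 247; unused 41.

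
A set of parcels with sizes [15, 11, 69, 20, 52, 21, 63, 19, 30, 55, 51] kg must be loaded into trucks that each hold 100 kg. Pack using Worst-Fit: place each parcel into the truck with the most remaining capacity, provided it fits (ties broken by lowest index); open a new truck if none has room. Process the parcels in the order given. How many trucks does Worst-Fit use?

truck 1: place 15 kg, 85 kg left
truck 1: place 11 kg, 74 kg left
truck 1: place 69 kg, 5 kg left
truck 2: place 20 kg, 80 kg left
truck 2: place 52 kg, 28 kg left
truck 2: place 21 kg, 7 kg left
truck 3: place 63 kg, 37 kg left
truck 3: place 19 kg, 18 kg left
truck 4: place 30 kg, 70 kg left
truck 4: place 55 kg, 15 kg left
truck 5: place 51 kg, 49 kg left
Final trucks: [15,11,69] [20,52,21] [63,19] [30,55] [51].

5 trucks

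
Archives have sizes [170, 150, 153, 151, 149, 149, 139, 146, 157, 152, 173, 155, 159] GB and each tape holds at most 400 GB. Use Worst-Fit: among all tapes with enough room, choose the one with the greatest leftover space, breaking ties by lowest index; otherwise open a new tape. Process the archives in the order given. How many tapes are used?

7

170 GB → tape 1 (remaining 230 GB)
150 GB → tape 1 (remaining 80 GB)
153 GB → tape 2 (remaining 247 GB)
151 GB → tape 2 (remaining 96 GB)
149 GB → tape 3 (remaining 251 GB)
149 GB → tape 3 (remaining 102 GB)
139 GB → tape 4 (remaining 261 GB)
146 GB → tape 4 (remaining 115 GB)
157 GB → tape 5 (remaining 243 GB)
152 GB → tape 5 (remaining 91 GB)
173 GB → tape 6 (remaining 227 GB)
155 GB → tape 6 (remaining 72 GB)
159 GB → tape 7 (remaining 241 GB)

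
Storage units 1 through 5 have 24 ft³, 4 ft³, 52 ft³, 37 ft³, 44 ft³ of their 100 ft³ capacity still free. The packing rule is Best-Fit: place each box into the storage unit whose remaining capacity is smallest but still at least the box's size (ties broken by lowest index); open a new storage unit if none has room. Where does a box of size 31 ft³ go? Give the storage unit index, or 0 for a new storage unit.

Storage units with room: storage unit 3 (52 ft³), storage unit 4 (37 ft³), storage unit 5 (44 ft³).
Tightest fit is storage unit 4 with 37 ft³ free.

4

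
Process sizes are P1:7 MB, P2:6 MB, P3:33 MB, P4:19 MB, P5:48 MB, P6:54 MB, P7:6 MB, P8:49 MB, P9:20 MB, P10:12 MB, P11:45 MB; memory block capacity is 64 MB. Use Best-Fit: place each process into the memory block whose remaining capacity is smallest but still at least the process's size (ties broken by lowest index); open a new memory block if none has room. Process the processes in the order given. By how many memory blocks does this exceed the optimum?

Best-Fit: [7,6,33] [19,20] [48] [54,6] [49,12] [45] → 6 memory blocks.
Total size 299 MB; any packing needs at least ⌈299/64⌉ = 5 memory blocks.
An optimal packing achieves that bound: [54,7] [49,12] [48,6,6] [45,19] [33,20] → 5 memory blocks.
Excess: 6 − 5 = 1.

1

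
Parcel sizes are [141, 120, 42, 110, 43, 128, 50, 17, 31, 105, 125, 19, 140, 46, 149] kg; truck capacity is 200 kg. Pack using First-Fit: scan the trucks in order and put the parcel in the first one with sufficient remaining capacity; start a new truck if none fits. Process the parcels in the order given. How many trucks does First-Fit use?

8 trucks

Put 141 kg in truck 1; 59 kg remain.
Put 120 kg in truck 2; 80 kg remain.
Put 42 kg in truck 1; 17 kg remain.
Put 110 kg in truck 3; 90 kg remain.
Put 43 kg in truck 2; 37 kg remain.
Put 128 kg in truck 4; 72 kg remain.
Put 50 kg in truck 3; 40 kg remain.
Put 17 kg in truck 1; 0 kg remain.
Put 31 kg in truck 2; 6 kg remain.
Put 105 kg in truck 5; 95 kg remain.
Put 125 kg in truck 6; 75 kg remain.
Put 19 kg in truck 3; 21 kg remain.
Put 140 kg in truck 7; 60 kg remain.
Put 46 kg in truck 4; 26 kg remain.
Put 149 kg in truck 8; 51 kg remain.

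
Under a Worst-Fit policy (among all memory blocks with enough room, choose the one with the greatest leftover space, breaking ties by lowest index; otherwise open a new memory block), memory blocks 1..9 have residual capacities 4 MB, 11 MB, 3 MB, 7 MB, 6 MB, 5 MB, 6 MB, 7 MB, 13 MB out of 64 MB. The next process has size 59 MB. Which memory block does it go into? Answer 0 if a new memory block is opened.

0

No memory block has ≥ 59 MB free, so a new memory block is opened.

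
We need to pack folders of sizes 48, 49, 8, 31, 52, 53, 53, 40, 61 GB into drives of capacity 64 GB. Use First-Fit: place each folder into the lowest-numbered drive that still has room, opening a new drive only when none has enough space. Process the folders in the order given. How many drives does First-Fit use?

48 GB → drive 1 (remaining 16 GB)
49 GB → drive 2 (remaining 15 GB)
8 GB → drive 1 (remaining 8 GB)
31 GB → drive 3 (remaining 33 GB)
52 GB → drive 4 (remaining 12 GB)
53 GB → drive 5 (remaining 11 GB)
53 GB → drive 6 (remaining 11 GB)
40 GB → drive 7 (remaining 24 GB)
61 GB → drive 8 (remaining 3 GB)

8 drives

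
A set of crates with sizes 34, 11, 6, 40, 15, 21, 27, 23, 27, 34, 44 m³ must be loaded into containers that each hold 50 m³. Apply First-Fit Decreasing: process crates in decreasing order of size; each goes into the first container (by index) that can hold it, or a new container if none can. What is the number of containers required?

Sorted descending: 44, 40, 34, 34, 27, 27, 23, 21, 15, 11, 6.
container 1: place 44 m³, 6 m³ left
container 2: place 40 m³, 10 m³ left
container 3: place 34 m³, 16 m³ left
container 4: place 34 m³, 16 m³ left
container 5: place 27 m³, 23 m³ left
container 6: place 27 m³, 23 m³ left
container 5: place 23 m³, 0 m³ left
container 6: place 21 m³, 2 m³ left
container 3: place 15 m³, 1 m³ left
container 4: place 11 m³, 5 m³ left
container 1: place 6 m³, 0 m³ left
Final containers: [44,6] [40] [34,15] [34,11] [27,23] [27,21].

6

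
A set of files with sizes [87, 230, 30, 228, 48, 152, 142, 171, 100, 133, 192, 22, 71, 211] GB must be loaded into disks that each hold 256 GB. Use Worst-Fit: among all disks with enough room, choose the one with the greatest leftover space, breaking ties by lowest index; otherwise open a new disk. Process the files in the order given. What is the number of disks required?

87 GB → disk 1 (remaining 169 GB)
230 GB → disk 2 (remaining 26 GB)
30 GB → disk 1 (remaining 139 GB)
228 GB → disk 3 (remaining 28 GB)
48 GB → disk 1 (remaining 91 GB)
152 GB → disk 4 (remaining 104 GB)
142 GB → disk 5 (remaining 114 GB)
171 GB → disk 6 (remaining 85 GB)
100 GB → disk 5 (remaining 14 GB)
133 GB → disk 7 (remaining 123 GB)
192 GB → disk 8 (remaining 64 GB)
22 GB → disk 7 (remaining 101 GB)
71 GB → disk 4 (remaining 33 GB)
211 GB → disk 9 (remaining 45 GB)
Final disks: [87,30,48] [230] [228] [152,71] [142,100] [171] [133,22] [192] [211].

9 disks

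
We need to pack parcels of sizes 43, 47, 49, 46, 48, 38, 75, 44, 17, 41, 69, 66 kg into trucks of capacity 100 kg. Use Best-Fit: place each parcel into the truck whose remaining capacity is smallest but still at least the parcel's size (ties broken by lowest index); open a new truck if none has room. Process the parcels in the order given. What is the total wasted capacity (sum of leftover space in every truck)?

117

43 kg → truck 1 (remaining 57 kg)
47 kg → truck 1 (remaining 10 kg)
49 kg → truck 2 (remaining 51 kg)
46 kg → truck 2 (remaining 5 kg)
48 kg → truck 3 (remaining 52 kg)
38 kg → truck 3 (remaining 14 kg)
75 kg → truck 4 (remaining 25 kg)
44 kg → truck 5 (remaining 56 kg)
17 kg → truck 4 (remaining 8 kg)
41 kg → truck 5 (remaining 15 kg)
69 kg → truck 6 (remaining 31 kg)
66 kg → truck 7 (remaining 34 kg)
7 trucks × 100 kg = 700 kg; used 583 kg; unused 117 kg.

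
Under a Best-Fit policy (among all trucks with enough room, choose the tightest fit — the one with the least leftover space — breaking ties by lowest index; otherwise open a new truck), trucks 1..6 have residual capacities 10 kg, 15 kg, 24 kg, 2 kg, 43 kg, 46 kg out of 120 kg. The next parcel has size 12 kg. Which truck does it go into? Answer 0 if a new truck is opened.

Trucks with room: truck 2 (15 kg), truck 3 (24 kg), truck 5 (43 kg), truck 6 (46 kg).
Tightest fit is truck 2 with 15 kg free.

2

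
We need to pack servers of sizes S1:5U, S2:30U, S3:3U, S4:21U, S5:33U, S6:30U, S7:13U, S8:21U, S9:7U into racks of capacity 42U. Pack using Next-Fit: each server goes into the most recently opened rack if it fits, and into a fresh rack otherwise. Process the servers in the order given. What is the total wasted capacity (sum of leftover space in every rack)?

47

Put S1 (5U) in rack 1; 37U remain.
Put S2 (30U) in rack 1; 7U remain.
Put S3 (3U) in rack 1; 4U remain.
Put S4 (21U) in rack 2; 21U remain.
Put S5 (33U) in rack 3; 9U remain.
Put S6 (30U) in rack 4; 12U remain.
Put S7 (13U) in rack 5; 29U remain.
Put S8 (21U) in rack 5; 8U remain.
Put S9 (7U) in rack 5; 1U remain.
5 racks × 42U = 210U; used 163U; unused 47U.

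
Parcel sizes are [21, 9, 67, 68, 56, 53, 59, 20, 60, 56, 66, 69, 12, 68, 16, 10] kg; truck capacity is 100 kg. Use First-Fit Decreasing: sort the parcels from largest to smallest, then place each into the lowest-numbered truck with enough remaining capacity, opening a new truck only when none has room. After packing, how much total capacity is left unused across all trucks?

Sorted descending: 69, 68, 68, 67, 66, 60, 59, 56, 56, 53, 21, 20, 16, 12, 10, 9.
truck 1: place 69 kg, 31 kg left
truck 2: place 68 kg, 32 kg left
truck 3: place 68 kg, 32 kg left
truck 4: place 67 kg, 33 kg left
truck 5: place 66 kg, 34 kg left
truck 6: place 60 kg, 40 kg left
truck 7: place 59 kg, 41 kg left
truck 8: place 56 kg, 44 kg left
truck 9: place 56 kg, 44 kg left
truck 10: place 53 kg, 47 kg left
truck 1: place 21 kg, 10 kg left
truck 2: place 20 kg, 12 kg left
truck 3: place 16 kg, 16 kg left
truck 2: place 12 kg, 0 kg left
truck 1: place 10 kg, 0 kg left
truck 3: place 9 kg, 7 kg left
10 trucks × 100 kg = 1000 kg; used 710 kg; unused 290 kg.

290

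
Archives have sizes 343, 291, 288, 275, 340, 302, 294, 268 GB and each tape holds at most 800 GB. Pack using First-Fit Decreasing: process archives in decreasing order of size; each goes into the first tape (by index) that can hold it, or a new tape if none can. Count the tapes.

4

Sorted descending: 343, 340, 302, 294, 291, 288, 275, 268.
343 GB → tape 1 (remaining 457 GB)
340 GB → tape 1 (remaining 117 GB)
302 GB → tape 2 (remaining 498 GB)
294 GB → tape 2 (remaining 204 GB)
291 GB → tape 3 (remaining 509 GB)
288 GB → tape 3 (remaining 221 GB)
275 GB → tape 4 (remaining 525 GB)
268 GB → tape 4 (remaining 257 GB)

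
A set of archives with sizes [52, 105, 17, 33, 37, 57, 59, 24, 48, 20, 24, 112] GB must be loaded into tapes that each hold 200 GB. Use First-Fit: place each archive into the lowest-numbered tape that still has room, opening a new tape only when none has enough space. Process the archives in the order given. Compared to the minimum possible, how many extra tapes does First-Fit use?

First-Fit: [52,105,17,24] [33,37,57,59] [48,20,24] [112] → 4 tapes.
Total size 588 GB; any packing needs at least ⌈588/200⌉ = 3 tapes.
An optimal packing achieves that bound: [112,59,24] [105,57,37] [52,48,33,24,20,17] → 3 tapes.
Excess: 4 − 3 = 1.

1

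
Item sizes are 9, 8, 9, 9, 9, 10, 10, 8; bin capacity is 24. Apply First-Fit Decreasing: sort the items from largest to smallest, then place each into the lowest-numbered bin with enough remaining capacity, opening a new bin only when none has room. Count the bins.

4

Sorted descending: 10, 10, 9, 9, 9, 9, 8, 8.
10 → bin 1 (remaining 14)
10 → bin 1 (remaining 4)
9 → bin 2 (remaining 15)
9 → bin 2 (remaining 6)
9 → bin 3 (remaining 15)
9 → bin 3 (remaining 6)
8 → bin 4 (remaining 16)
8 → bin 4 (remaining 8)
Final bins: [10,10] [9,9] [9,9] [8,8].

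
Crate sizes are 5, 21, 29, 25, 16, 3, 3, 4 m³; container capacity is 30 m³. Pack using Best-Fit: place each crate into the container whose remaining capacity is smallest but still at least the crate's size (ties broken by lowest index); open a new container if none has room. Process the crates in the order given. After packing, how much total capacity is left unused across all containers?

14

Put 5 m³ in container 1; 25 m³ remain.
Put 21 m³ in container 1; 4 m³ remain.
Put 29 m³ in container 2; 1 m³ remain.
Put 25 m³ in container 3; 5 m³ remain.
Put 16 m³ in container 4; 14 m³ remain.
Put 3 m³ in container 1; 1 m³ remain.
Put 3 m³ in container 3; 2 m³ remain.
Put 4 m³ in container 4; 10 m³ remain.
4 containers × 30 m³ = 120 m³; used 106 m³; unused 14 m³.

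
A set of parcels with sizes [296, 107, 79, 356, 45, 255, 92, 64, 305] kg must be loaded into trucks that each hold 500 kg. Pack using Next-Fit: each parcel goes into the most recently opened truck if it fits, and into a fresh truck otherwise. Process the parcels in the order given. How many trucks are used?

Put 296 kg in truck 1; 204 kg remain.
Put 107 kg in truck 1; 97 kg remain.
Put 79 kg in truck 1; 18 kg remain.
Put 356 kg in truck 2; 144 kg remain.
Put 45 kg in truck 2; 99 kg remain.
Put 255 kg in truck 3; 245 kg remain.
Put 92 kg in truck 3; 153 kg remain.
Put 64 kg in truck 3; 89 kg remain.
Put 305 kg in truck 4; 195 kg remain.
Final trucks: [296,107,79] [356,45] [255,92,64] [305].

4 trucks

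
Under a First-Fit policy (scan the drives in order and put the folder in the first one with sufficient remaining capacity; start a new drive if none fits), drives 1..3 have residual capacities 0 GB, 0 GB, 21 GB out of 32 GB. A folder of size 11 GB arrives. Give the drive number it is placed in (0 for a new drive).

Drives with room: drive 3 (21 GB).
The first with room is drive 3.

3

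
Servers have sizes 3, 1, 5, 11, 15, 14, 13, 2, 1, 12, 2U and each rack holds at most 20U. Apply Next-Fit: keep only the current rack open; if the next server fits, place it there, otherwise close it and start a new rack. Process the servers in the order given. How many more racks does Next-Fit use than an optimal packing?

0

Next-Fit: [3,1,5,11] [15] [14] [13,2,1] [12,2] → 5 racks.
5 servers exceed 10U (half the capacity), and no two of those can share a rack, so at least 5 racks are needed.
So 5 is already optimal.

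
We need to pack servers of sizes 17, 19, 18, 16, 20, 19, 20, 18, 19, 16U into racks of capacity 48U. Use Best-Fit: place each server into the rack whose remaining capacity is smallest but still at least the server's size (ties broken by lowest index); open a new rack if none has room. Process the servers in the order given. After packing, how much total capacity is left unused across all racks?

rack 1: place 17U, 31U left
rack 1: place 19U, 12U left
rack 2: place 18U, 30U left
rack 2: place 16U, 14U left
rack 3: place 20U, 28U left
rack 3: place 19U, 9U left
rack 4: place 20U, 28U left
rack 4: place 18U, 10U left
rack 5: place 19U, 29U left
rack 5: place 16U, 13U left
5 racks × 48U = 240U; used 182U; unused 58U.

58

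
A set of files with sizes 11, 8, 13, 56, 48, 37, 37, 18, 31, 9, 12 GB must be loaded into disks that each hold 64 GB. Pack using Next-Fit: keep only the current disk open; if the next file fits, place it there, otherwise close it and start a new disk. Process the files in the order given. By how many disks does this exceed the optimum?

Next-Fit: [11,8,13] [56] [48] [37] [37,18] [31,9,12] → 6 disks.
Total size 280 GB; any packing needs at least ⌈280/64⌉ = 5 disks.
An optimal packing achieves that bound: [56,8] [48,13] [37,18,9] [37,12,11] [31] → 5 disks.
Excess: 6 − 5 = 1.

1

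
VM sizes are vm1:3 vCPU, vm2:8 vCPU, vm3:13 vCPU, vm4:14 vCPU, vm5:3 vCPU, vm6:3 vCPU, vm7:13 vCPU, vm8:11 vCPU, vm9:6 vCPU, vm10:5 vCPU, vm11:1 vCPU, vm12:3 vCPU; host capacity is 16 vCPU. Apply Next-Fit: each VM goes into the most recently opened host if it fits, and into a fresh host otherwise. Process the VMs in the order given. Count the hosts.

Put vm1 (3 vCPU) in host 1; 13 vCPU remain.
Put vm2 (8 vCPU) in host 1; 5 vCPU remain.
Put vm3 (13 vCPU) in host 2; 3 vCPU remain.
Put vm4 (14 vCPU) in host 3; 2 vCPU remain.
Put vm5 (3 vCPU) in host 4; 13 vCPU remain.
Put vm6 (3 vCPU) in host 4; 10 vCPU remain.
Put vm7 (13 vCPU) in host 5; 3 vCPU remain.
Put vm8 (11 vCPU) in host 6; 5 vCPU remain.
Put vm9 (6 vCPU) in host 7; 10 vCPU remain.
Put vm10 (5 vCPU) in host 7; 5 vCPU remain.
Put vm11 (1 vCPU) in host 7; 4 vCPU remain.
Put vm12 (3 vCPU) in host 7; 1 vCPU remain.
Final hosts: [3,8] [13] [14] [3,3] [13] [11] [6,5,1,3].

7 hosts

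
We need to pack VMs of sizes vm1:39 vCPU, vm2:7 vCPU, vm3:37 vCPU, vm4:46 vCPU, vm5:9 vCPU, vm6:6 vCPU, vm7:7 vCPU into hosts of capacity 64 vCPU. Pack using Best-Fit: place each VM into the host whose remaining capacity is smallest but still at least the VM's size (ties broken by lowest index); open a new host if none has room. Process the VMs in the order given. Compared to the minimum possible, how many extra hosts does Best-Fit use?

0

Best-Fit: [39,7,9,6] [37] [46,7] → 3 hosts.
Total size 151 vCPU; any packing needs at least ⌈151/64⌉ = 3 hosts.
So 3 is already optimal.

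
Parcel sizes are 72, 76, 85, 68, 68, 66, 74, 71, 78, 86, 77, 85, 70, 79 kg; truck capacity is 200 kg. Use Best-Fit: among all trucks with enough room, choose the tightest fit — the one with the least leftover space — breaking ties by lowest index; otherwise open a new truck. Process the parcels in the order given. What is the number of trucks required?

7 trucks

truck 1: place 72 kg, 128 kg left
truck 1: place 76 kg, 52 kg left
truck 2: place 85 kg, 115 kg left
truck 2: place 68 kg, 47 kg left
truck 3: place 68 kg, 132 kg left
truck 3: place 66 kg, 66 kg left
truck 4: place 74 kg, 126 kg left
truck 4: place 71 kg, 55 kg left
truck 5: place 78 kg, 122 kg left
truck 5: place 86 kg, 36 kg left
truck 6: place 77 kg, 123 kg left
truck 6: place 85 kg, 38 kg left
truck 7: place 70 kg, 130 kg left
truck 7: place 79 kg, 51 kg left
Final trucks: [72,76] [85,68] [68,66] [74,71] [78,86] [77,85] [70,79].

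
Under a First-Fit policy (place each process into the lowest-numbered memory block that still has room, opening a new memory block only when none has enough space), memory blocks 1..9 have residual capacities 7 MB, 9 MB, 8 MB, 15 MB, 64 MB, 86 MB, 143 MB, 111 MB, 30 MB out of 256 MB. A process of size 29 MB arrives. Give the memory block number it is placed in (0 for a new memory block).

Memory blocks with room: memory block 5 (64 MB), memory block 6 (86 MB), memory block 7 (143 MB), memory block 8 (111 MB), memory block 9 (30 MB).
The first with room is memory block 5.

5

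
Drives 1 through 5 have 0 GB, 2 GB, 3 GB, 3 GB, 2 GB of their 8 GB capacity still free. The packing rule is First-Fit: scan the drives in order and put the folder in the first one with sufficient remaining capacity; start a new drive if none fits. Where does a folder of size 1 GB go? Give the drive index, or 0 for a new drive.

Drives with room: drive 2 (2 GB), drive 3 (3 GB), drive 4 (3 GB), drive 5 (2 GB).
The first with room is drive 2.

2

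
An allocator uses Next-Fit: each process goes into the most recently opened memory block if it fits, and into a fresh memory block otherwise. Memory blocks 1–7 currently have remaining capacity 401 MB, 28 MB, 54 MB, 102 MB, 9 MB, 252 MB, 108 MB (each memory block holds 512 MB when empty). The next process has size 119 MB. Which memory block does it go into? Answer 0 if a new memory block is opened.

0

Next-Fit only looks at memory block 7, which has 108 MB free.
119 MB does not fit, so a new memory block is opened.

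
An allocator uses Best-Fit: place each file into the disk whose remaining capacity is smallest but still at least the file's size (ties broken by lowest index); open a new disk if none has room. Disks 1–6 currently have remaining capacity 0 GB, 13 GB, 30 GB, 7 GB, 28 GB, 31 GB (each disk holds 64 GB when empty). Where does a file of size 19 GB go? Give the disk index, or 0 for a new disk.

5

Disks with room: disk 3 (30 GB), disk 5 (28 GB), disk 6 (31 GB).
Tightest fit is disk 5 with 28 GB free.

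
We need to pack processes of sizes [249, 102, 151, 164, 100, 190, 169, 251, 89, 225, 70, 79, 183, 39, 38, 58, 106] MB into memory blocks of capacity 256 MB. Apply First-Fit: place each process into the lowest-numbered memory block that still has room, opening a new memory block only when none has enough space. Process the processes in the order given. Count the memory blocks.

10

249 MB → memory block 1 (remaining 7 MB)
102 MB → memory block 2 (remaining 154 MB)
151 MB → memory block 2 (remaining 3 MB)
164 MB → memory block 3 (remaining 92 MB)
100 MB → memory block 4 (remaining 156 MB)
190 MB → memory block 5 (remaining 66 MB)
169 MB → memory block 6 (remaining 87 MB)
251 MB → memory block 7 (remaining 5 MB)
89 MB → memory block 3 (remaining 3 MB)
225 MB → memory block 8 (remaining 31 MB)
70 MB → memory block 4 (remaining 86 MB)
79 MB → memory block 4 (remaining 7 MB)
183 MB → memory block 9 (remaining 73 MB)
39 MB → memory block 5 (remaining 27 MB)
38 MB → memory block 6 (remaining 49 MB)
58 MB → memory block 9 (remaining 15 MB)
106 MB → memory block 10 (remaining 150 MB)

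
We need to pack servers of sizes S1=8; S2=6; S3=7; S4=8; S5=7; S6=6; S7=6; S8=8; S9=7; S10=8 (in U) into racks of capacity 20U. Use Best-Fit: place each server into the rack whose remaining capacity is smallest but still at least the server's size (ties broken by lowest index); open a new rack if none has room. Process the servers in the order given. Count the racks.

4

rack 1: place S1 (8U), 12U left
rack 1: place S2 (6U), 6U left
rack 2: place S3 (7U), 13U left
rack 2: place S4 (8U), 5U left
rack 3: place S5 (7U), 13U left
rack 1: place S6 (6U), 0U left
rack 3: place S7 (6U), 7U left
rack 4: place S8 (8U), 12U left
rack 3: place S9 (7U), 0U left
rack 4: place S10 (8U), 4U left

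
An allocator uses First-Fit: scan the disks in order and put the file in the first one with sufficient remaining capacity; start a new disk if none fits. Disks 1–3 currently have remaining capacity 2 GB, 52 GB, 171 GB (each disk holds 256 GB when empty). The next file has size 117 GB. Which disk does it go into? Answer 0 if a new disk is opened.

3

Disks with room: disk 3 (171 GB).
The first with room is disk 3.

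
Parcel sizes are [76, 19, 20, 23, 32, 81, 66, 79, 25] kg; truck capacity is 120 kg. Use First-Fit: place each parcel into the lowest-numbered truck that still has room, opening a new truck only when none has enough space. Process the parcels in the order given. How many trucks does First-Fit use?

76 kg → truck 1 (remaining 44 kg)
19 kg → truck 1 (remaining 25 kg)
20 kg → truck 1 (remaining 5 kg)
23 kg → truck 2 (remaining 97 kg)
32 kg → truck 2 (remaining 65 kg)
81 kg → truck 3 (remaining 39 kg)
66 kg → truck 4 (remaining 54 kg)
79 kg → truck 5 (remaining 41 kg)
25 kg → truck 2 (remaining 40 kg)

5 trucks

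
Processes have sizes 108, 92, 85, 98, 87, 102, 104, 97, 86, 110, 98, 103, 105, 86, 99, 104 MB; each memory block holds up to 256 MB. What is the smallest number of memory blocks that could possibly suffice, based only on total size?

7

Total size = 108 + 92 + 85 + 98 + 87 + 102 + 104 + 97 + 86 + 110 + 98 + 103 + 105 + 86 + 99 + 104 = 1564 MB.
⌈1564 / 256⌉ = 7.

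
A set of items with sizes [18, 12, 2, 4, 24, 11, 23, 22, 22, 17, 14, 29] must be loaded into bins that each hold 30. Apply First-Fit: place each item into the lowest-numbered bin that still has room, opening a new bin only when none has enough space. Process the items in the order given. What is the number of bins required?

bin 1: place 18, 12 left
bin 1: place 12, 0 left
bin 2: place 2, 28 left
bin 2: place 4, 24 left
bin 2: place 24, 0 left
bin 3: place 11, 19 left
bin 4: place 23, 7 left
bin 5: place 22, 8 left
bin 6: place 22, 8 left
bin 3: place 17, 2 left
bin 7: place 14, 16 left
bin 8: place 29, 1 left
Final bins: [18,12] [2,4,24] [11,17] [23] [22] [22] [14] [29].

8 bins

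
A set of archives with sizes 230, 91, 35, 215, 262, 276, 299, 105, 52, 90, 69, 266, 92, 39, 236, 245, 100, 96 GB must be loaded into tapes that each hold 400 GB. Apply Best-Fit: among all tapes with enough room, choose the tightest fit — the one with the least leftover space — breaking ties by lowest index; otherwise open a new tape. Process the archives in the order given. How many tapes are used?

Put 230 GB in tape 1; 170 GB remain.
Put 91 GB in tape 1; 79 GB remain.
Put 35 GB in tape 1; 44 GB remain.
Put 215 GB in tape 2; 185 GB remain.
Put 262 GB in tape 3; 138 GB remain.
Put 276 GB in tape 4; 124 GB remain.
Put 299 GB in tape 5; 101 GB remain.
Put 105 GB in tape 4; 19 GB remain.
Put 52 GB in tape 5; 49 GB remain.
Put 90 GB in tape 3; 48 GB remain.
Put 69 GB in tape 2; 116 GB remain.
Put 266 GB in tape 6; 134 GB remain.
Put 92 GB in tape 2; 24 GB remain.
Put 39 GB in tape 1; 5 GB remain.
Put 236 GB in tape 7; 164 GB remain.
Put 245 GB in tape 8; 155 GB remain.
Put 100 GB in tape 6; 34 GB remain.
Put 96 GB in tape 8; 59 GB remain.

8 tapes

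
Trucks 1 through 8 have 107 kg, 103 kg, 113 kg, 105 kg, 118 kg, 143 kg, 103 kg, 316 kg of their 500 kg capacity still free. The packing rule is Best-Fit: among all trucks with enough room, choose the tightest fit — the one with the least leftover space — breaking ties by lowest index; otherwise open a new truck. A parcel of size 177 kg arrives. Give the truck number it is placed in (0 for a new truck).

Trucks with room: truck 8 (316 kg).
Tightest fit is truck 8 with 316 kg free.

8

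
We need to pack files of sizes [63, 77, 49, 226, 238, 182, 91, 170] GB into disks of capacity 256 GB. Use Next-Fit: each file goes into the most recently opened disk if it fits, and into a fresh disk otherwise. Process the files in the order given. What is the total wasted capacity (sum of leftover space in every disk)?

440

Put 63 GB in disk 1; 193 GB remain.
Put 77 GB in disk 1; 116 GB remain.
Put 49 GB in disk 1; 67 GB remain.
Put 226 GB in disk 2; 30 GB remain.
Put 238 GB in disk 3; 18 GB remain.
Put 182 GB in disk 4; 74 GB remain.
Put 91 GB in disk 5; 165 GB remain.
Put 170 GB in disk 6; 86 GB remain.
6 disks × 256 GB = 1536 GB; used 1096 GB; unused 440 GB.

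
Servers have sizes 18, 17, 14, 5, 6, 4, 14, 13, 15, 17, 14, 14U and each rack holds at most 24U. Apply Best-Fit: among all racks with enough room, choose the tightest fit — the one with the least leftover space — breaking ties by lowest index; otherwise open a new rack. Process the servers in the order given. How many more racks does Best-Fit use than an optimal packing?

Best-Fit: [18,5] [17,6] [14,4] [14] [13] [15] [17] [14] [14] → 9 racks.
9 servers exceed 12U (half the capacity), and no two of those can share a rack, so at least 9 racks are needed.
So 9 is already optimal.

0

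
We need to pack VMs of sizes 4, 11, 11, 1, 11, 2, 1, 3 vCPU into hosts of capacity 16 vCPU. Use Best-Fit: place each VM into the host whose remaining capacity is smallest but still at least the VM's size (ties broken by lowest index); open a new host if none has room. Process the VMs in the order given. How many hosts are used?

4 vCPU → host 1 (remaining 12 vCPU)
11 vCPU → host 1 (remaining 1 vCPU)
11 vCPU → host 2 (remaining 5 vCPU)
1 vCPU → host 1 (remaining 0 vCPU)
11 vCPU → host 3 (remaining 5 vCPU)
2 vCPU → host 2 (remaining 3 vCPU)
1 vCPU → host 2 (remaining 2 vCPU)
3 vCPU → host 3 (remaining 2 vCPU)
Final hosts: [4,11,1] [11,2,1] [11,3].

3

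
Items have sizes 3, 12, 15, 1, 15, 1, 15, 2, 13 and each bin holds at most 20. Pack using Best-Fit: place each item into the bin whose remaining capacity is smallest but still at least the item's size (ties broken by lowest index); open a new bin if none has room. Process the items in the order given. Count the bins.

bin 1: place 3, 17 left
bin 1: place 12, 5 left
bin 2: place 15, 5 left
bin 1: place 1, 4 left
bin 3: place 15, 5 left
bin 1: place 1, 3 left
bin 4: place 15, 5 left
bin 1: place 2, 1 left
bin 5: place 13, 7 left
Final bins: [3,12,1,1,2] [15] [15] [15] [13].

5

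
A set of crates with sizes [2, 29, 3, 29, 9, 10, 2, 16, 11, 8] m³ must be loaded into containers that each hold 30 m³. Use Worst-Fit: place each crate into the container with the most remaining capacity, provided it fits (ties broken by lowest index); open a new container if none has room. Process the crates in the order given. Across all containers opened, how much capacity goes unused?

31

Put 2 m³ in container 1; 28 m³ remain.
Put 29 m³ in container 2; 1 m³ remain.
Put 3 m³ in container 1; 25 m³ remain.
Put 29 m³ in container 3; 1 m³ remain.
Put 9 m³ in container 1; 16 m³ remain.
Put 10 m³ in container 1; 6 m³ remain.
Put 2 m³ in container 1; 4 m³ remain.
Put 16 m³ in container 4; 14 m³ remain.
Put 11 m³ in container 4; 3 m³ remain.
Put 8 m³ in container 5; 22 m³ remain.
5 containers × 30 m³ = 150 m³; used 119 m³; unused 31 m³.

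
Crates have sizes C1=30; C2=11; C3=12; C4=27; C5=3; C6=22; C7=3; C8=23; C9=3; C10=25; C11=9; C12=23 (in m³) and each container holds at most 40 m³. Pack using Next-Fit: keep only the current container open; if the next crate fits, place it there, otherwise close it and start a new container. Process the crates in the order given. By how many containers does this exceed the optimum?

1

Next-Fit: [30] [11,12] [27,3] [22,3] [23,3] [25,9] [23] → 7 containers.
6 crates exceed 20 m³ (half the capacity), and no two of those can share a container, so at least 6 containers are needed.
An optimal packing achieves that bound: [30,9] [27,12] [25,11,3] [23,3,3] [23] [22] → 6 containers.
Excess: 7 − 6 = 1.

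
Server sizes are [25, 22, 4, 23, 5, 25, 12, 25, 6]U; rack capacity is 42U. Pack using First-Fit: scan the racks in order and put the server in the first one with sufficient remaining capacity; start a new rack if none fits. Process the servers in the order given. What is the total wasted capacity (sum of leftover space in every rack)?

63

rack 1: place 25U, 17U left
rack 2: place 22U, 20U left
rack 1: place 4U, 13U left
rack 3: place 23U, 19U left
rack 1: place 5U, 8U left
rack 4: place 25U, 17U left
rack 2: place 12U, 8U left
rack 5: place 25U, 17U left
rack 1: place 6U, 2U left
5 racks × 42U = 210U; used 147U; unused 63U.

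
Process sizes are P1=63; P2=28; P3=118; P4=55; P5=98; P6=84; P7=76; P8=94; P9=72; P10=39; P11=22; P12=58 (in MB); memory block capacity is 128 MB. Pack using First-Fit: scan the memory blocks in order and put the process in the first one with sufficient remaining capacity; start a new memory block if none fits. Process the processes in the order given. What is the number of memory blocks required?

8 memory blocks

memory block 1: place P1 (63 MB), 65 MB left
memory block 1: place P2 (28 MB), 37 MB left
memory block 2: place P3 (118 MB), 10 MB left
memory block 3: place P4 (55 MB), 73 MB left
memory block 4: place P5 (98 MB), 30 MB left
memory block 5: place P6 (84 MB), 44 MB left
memory block 6: place P7 (76 MB), 52 MB left
memory block 7: place P8 (94 MB), 34 MB left
memory block 3: place P9 (72 MB), 1 MB left
memory block 5: place P10 (39 MB), 5 MB left
memory block 1: place P11 (22 MB), 15 MB left
memory block 8: place P12 (58 MB), 70 MB left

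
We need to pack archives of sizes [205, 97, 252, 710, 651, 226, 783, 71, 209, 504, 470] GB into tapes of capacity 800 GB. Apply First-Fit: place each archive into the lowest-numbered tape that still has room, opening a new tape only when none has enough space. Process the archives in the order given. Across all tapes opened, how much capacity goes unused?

622

Put 205 GB in tape 1; 595 GB remain.
Put 97 GB in tape 1; 498 GB remain.
Put 252 GB in tape 1; 246 GB remain.
Put 710 GB in tape 2; 90 GB remain.
Put 651 GB in tape 3; 149 GB remain.
Put 226 GB in tape 1; 20 GB remain.
Put 783 GB in tape 4; 17 GB remain.
Put 71 GB in tape 2; 19 GB remain.
Put 209 GB in tape 5; 591 GB remain.
Put 504 GB in tape 5; 87 GB remain.
Put 470 GB in tape 6; 330 GB remain.
6 tapes × 800 GB = 4800 GB; used 4178 GB; unused 622 GB.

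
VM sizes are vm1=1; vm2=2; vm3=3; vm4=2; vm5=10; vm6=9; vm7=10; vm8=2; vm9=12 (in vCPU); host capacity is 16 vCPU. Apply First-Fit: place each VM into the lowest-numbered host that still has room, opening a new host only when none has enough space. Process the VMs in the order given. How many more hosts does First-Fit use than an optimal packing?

1

First-Fit: [1,2,3,2,2] [10] [9] [10] [12] → 5 hosts.
Total size 51 vCPU; any packing needs at least ⌈51/16⌉ = 4 hosts.
An optimal packing achieves that bound: [12,3,1] [10,2,2,2] [10] [9] → 4 hosts.
Excess: 5 − 4 = 1.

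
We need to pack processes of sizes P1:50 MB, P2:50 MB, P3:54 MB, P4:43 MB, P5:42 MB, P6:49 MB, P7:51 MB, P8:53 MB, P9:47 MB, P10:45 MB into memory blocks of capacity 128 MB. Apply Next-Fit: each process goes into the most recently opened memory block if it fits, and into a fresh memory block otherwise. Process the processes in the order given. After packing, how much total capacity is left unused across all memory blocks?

P1 (50 MB) → memory block 1 (remaining 78 MB)
P2 (50 MB) → memory block 1 (remaining 28 MB)
P3 (54 MB) → memory block 2 (remaining 74 MB)
P4 (43 MB) → memory block 2 (remaining 31 MB)
P5 (42 MB) → memory block 3 (remaining 86 MB)
P6 (49 MB) → memory block 3 (remaining 37 MB)
P7 (51 MB) → memory block 4 (remaining 77 MB)
P8 (53 MB) → memory block 4 (remaining 24 MB)
P9 (47 MB) → memory block 5 (remaining 81 MB)
P10 (45 MB) → memory block 5 (remaining 36 MB)
5 memory blocks × 128 MB = 640 MB; used 484 MB; unused 156 MB.

156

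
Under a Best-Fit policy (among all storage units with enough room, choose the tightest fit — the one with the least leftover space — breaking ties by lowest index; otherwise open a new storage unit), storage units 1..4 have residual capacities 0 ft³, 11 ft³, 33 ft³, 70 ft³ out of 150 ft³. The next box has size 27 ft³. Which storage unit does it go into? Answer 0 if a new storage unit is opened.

3

Storage units with room: storage unit 3 (33 ft³), storage unit 4 (70 ft³).
Tightest fit is storage unit 3 with 33 ft³ free.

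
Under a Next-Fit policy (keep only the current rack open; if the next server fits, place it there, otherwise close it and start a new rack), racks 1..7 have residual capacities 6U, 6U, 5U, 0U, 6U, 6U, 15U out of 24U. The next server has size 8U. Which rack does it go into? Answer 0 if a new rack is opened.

Next-Fit only looks at rack 7, which has 15U free.
8U fits there.

7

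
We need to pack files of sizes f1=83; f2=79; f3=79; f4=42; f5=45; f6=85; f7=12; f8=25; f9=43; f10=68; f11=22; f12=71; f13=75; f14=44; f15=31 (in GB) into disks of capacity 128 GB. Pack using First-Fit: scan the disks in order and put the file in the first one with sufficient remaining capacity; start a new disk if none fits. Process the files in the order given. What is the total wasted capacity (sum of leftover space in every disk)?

92

disk 1: place f1 (83 GB), 45 GB left
disk 2: place f2 (79 GB), 49 GB left
disk 3: place f3 (79 GB), 49 GB left
disk 1: place f4 (42 GB), 3 GB left
disk 2: place f5 (45 GB), 4 GB left
disk 4: place f6 (85 GB), 43 GB left
disk 3: place f7 (12 GB), 37 GB left
disk 3: place f8 (25 GB), 12 GB left
disk 4: place f9 (43 GB), 0 GB left
disk 5: place f10 (68 GB), 60 GB left
disk 5: place f11 (22 GB), 38 GB left
disk 6: place f12 (71 GB), 57 GB left
disk 7: place f13 (75 GB), 53 GB left
disk 6: place f14 (44 GB), 13 GB left
disk 5: place f15 (31 GB), 7 GB left
7 disks × 128 GB = 896 GB; used 804 GB; unused 92 GB.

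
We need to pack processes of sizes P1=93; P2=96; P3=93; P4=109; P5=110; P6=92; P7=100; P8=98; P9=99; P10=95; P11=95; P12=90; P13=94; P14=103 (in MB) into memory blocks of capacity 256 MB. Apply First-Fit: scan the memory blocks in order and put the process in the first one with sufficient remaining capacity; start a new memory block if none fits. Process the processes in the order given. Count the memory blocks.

7 memory blocks

Put P1 (93 MB) in memory block 1; 163 MB remain.
Put P2 (96 MB) in memory block 1; 67 MB remain.
Put P3 (93 MB) in memory block 2; 163 MB remain.
Put P4 (109 MB) in memory block 2; 54 MB remain.
Put P5 (110 MB) in memory block 3; 146 MB remain.
Put P6 (92 MB) in memory block 3; 54 MB remain.
Put P7 (100 MB) in memory block 4; 156 MB remain.
Put P8 (98 MB) in memory block 4; 58 MB remain.
Put P9 (99 MB) in memory block 5; 157 MB remain.
Put P10 (95 MB) in memory block 5; 62 MB remain.
Put P11 (95 MB) in memory block 6; 161 MB remain.
Put P12 (90 MB) in memory block 6; 71 MB remain.
Put P13 (94 MB) in memory block 7; 162 MB remain.
Put P14 (103 MB) in memory block 7; 59 MB remain.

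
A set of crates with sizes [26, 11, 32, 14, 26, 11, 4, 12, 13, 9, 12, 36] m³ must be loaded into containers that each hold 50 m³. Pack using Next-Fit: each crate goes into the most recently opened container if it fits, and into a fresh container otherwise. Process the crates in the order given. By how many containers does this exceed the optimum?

Next-Fit: [26,11] [32,14] [26,11,4] [12,13,9,12] [36] → 5 containers.
Total size 206 m³; any packing needs at least ⌈206/50⌉ = 5 containers.
So 5 is already optimal.

0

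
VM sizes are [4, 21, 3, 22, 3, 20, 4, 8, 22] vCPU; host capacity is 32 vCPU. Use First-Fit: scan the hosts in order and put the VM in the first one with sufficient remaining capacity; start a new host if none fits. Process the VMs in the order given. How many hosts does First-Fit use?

4

Put 4 vCPU in host 1; 28 vCPU remain.
Put 21 vCPU in host 1; 7 vCPU remain.
Put 3 vCPU in host 1; 4 vCPU remain.
Put 22 vCPU in host 2; 10 vCPU remain.
Put 3 vCPU in host 1; 1 vCPU remain.
Put 20 vCPU in host 3; 12 vCPU remain.
Put 4 vCPU in host 2; 6 vCPU remain.
Put 8 vCPU in host 3; 4 vCPU remain.
Put 22 vCPU in host 4; 10 vCPU remain.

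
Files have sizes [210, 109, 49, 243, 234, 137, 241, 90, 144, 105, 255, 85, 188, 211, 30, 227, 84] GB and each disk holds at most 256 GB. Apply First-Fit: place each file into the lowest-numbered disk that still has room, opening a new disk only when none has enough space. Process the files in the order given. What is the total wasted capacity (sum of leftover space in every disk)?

430

disk 1: place 210 GB, 46 GB left
disk 2: place 109 GB, 147 GB left
disk 2: place 49 GB, 98 GB left
disk 3: place 243 GB, 13 GB left
disk 4: place 234 GB, 22 GB left
disk 5: place 137 GB, 119 GB left
disk 6: place 241 GB, 15 GB left
disk 2: place 90 GB, 8 GB left
disk 7: place 144 GB, 112 GB left
disk 5: place 105 GB, 14 GB left
disk 8: place 255 GB, 1 GB left
disk 7: place 85 GB, 27 GB left
disk 9: place 188 GB, 68 GB left
disk 10: place 211 GB, 45 GB left
disk 1: place 30 GB, 16 GB left
disk 11: place 227 GB, 29 GB left
disk 12: place 84 GB, 172 GB left
12 disks × 256 GB = 3072 GB; used 2642 GB; unused 430 GB.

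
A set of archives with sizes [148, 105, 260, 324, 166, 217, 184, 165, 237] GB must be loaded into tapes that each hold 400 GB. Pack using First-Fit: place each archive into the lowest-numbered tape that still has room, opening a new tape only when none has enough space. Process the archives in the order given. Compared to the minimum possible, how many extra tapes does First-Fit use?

First-Fit: [148,105] [260] [324] [166,217] [184,165] [237] → 6 tapes.
Total size 1806 GB; any packing needs at least ⌈1806/400⌉ = 5 tapes.
An optimal packing achieves that bound: [324] [260,105] [237,148] [217,166] [184,165] → 5 tapes.
Excess: 6 − 5 = 1.

1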